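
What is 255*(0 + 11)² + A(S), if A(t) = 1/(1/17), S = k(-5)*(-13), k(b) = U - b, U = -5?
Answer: 30872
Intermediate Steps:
k(b) = -5 - b
S = 0 (S = (-5 - 1*(-5))*(-13) = (-5 + 5)*(-13) = 0*(-13) = 0)
A(t) = 17 (A(t) = 1/(1/17) = 17)
255*(0 + 11)² + A(S) = 255*(0 + 11)² + 17 = 255*11² + 17 = 255*121 + 17 = 30855 + 17 = 30872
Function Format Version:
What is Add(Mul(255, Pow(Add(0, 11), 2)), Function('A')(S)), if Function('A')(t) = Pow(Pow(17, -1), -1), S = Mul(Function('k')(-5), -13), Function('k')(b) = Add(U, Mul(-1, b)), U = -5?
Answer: 30872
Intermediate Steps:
Function('k')(b) = Add(-5, Mul(-1, b))
S = 0 (S = Mul(Add(-5, Mul(-1, -5)), -13) = Mul(Add(-5, 5), -13) = Mul(0, -13) = 0)
Function('A')(t) = 17 (Function('A')(t) = Pow(Rational(1, 17), -1) = 17)
Add(Mul(255, Pow(Add(0, 11), 2)), Function('A')(S)) = Add(Mul(255, Pow(Add(0, 11), 2)), 17) = Add(Mul(255, Pow(11, 2)), 17) = Add(Mul(255, 121), 17) = Add(30855, 17) = 30872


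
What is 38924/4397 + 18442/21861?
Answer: 932007038/96122817 ≈ 9.6960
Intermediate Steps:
38924/4397 + 18442/21861 = 932007038/96122817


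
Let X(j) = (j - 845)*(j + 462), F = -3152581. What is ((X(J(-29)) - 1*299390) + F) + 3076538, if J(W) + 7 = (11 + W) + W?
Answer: -742225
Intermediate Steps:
J(W) = 4 + 2*W (J(W) = -7 + ((11 + W) + W) = -7 + (11 + 2*W) = 4 + 2*W)
X(j) = (-845 + j)*(462 + j)
((X(J(-29)) - 1*299390) + F) + 3076538 = (((-390390 + (4 + 2*(-29))² - 383*(4 + 2*(-29))) - 1*299390) - 3152581) + 3076538 = (((-390390 + (4 - 58)² - 383*(4 - 58)) - 299390) - 3152581) + 3076538 = (((-390390 + (-54)² - 383*(-54)) - 299390) - 3152581) + 3076538 = (((-390390 + 2916 + 20682) - 299390) - 3152581) + 3076538 = ((-366792 - 299390) - 3152581) + 3076538 = (-666182 - 3152581) + 3076538 = -3818763 + 3076538 = -742225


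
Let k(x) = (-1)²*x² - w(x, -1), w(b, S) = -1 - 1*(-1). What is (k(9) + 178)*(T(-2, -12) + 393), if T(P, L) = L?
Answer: 98679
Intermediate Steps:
w(b, S) = 0 (w(b, S) = -1 + 1 = 0)
k(x) = x² (k(x) = (-1)²*x² - 1*0 = 1*x² + 0 = x² + 0 = x²)
(k(9) + 178)*(T(-2, -12) + 393) = (9² + 178)*(-12 + 393) = (81 + 178)*381 = 259*381 = 98679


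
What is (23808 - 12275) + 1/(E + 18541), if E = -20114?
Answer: 18141408/1573 ≈ 11533.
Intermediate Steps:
(23808 - 12275) + 1/(E + 18541) = (23808 - 12275) + 1/(-20114 + 18541) = 11533 + 1/(-1573) = 11533 - 1/1573 = 18141408/1573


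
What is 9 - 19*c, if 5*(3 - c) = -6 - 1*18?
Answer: -696/5 ≈ -139.20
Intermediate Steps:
c = 39/5 (c = 3 - (-6 - 1*18)/5 = 3 - (-6 - 18)/5 = 3 - 1/5*(-24) = 3 + 24/5 = 39/5 ≈ 7.8000)
9 - 19*c = 9 - 19*39/5 = 9 - 741/5 = -696/5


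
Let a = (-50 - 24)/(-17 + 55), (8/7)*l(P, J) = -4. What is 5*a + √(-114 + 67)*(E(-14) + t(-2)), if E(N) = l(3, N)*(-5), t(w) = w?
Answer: -185/19 + 31*I*√47/2 ≈ -9.7368 + 106.26*I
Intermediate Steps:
l(P, J) = -7/2 (l(P, J) = (7/8)*(-4) = -7/2)
E(N) = 35/2 (E(N) = -7/2*(-5) = 35/2)
a = -37/19 (a = -74/38 = -74*1/38 = -37/19 ≈ -1.9474)
5*a + √(-114 + 67)*(E(-14) + t(-2)) = 5*(-37/19) + √(-114 + 67)*(35/2 - 2) = -185/19 + √(-47)*(31/2) = -185/19 + (I*√47)*(31/2) = -185/19 + 31*I*√47/2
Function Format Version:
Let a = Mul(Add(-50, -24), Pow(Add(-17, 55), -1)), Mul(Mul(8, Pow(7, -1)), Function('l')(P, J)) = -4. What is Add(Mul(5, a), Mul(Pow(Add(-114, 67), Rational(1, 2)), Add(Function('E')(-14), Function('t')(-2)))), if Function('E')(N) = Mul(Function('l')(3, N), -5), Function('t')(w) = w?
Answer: Add(Rational(-185, 19), Mul(Rational(31, 2), I, Pow(47, Rational(1, 2)))) ≈ Add(-9.7368, Mul(106.26, I))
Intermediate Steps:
Function('l')(P, J) = Rational(-7, 2) (Function('l')(P, J) = Mul(Rational(7, 8), -4) = Rational(-7, 2))
Function('E')(N) = Rational(35, 2) (Function('E')(N) = Mul(Rational(-7, 2), -5) = Rational(35, 2))
a = Rational(-37, 19) (a = Mul(-74, Pow(38, -1)) = Mul(-74, Rational(1, 38)) = Rational(-37, 19) ≈ -1.9474)
Add(Mul(5, a), Mul(Pow(Add(-114, 67), Rational(1, 2)), Add(Function('E')(-14), Function('t')(-2)))) = Add(Mul(5, Rational(-37, 19)), Mul(Pow(Add(-114, 67), Rational(1, 2)), Add(Rational(35, 2), -2))) = Add(Rational(-185, 19), Mul(Pow(-47, Rational(1, 2)), Rational(31, 2))) = Add(Rational(-185, 19), Mul(Mul(I, Pow(47, Rational(1, 2))), Rational(31, 2))) = Add(Rational(-185, 19), Mul(Rational(31, 2), I, Pow(47, Rational(1, 2))))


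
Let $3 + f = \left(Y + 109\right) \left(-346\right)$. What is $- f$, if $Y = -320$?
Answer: $-73003$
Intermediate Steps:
$f = 73003$ ($f = -3 + \left(-320 + 109\right) \left(-346\right) = -3 - -73006 = -3 + 73006 = 73003$)
$- f = \left(-1\right) 73003 = -73003$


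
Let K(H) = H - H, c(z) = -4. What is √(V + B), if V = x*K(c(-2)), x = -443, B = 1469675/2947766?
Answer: 5*√173290319842/2947766 ≈ 0.70610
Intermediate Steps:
B = 1469675/2947766 (B = 1469675*(1/2947766) = 1469675/2947766 ≈ 0.49857)
K(H) = 0
V = 0 (V = -443*0 = 0)
√(V + B) = √(0 + 1469675/2947766) = √(1469675/2947766) = 5*√173290319842/2947766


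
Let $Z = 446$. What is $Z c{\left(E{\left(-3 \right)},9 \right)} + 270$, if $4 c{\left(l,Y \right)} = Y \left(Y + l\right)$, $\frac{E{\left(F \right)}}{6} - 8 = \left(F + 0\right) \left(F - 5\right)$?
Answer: $\frac{403947}{2} \approx 2.0197 \cdot 10^{5}$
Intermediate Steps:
$E{\left(F \right)} = 48 + 6 F \left(-5 + F\right)$ ($E{\left(F \right)} = 48 + 6 \left(F + 0\right) \left(F - 5\right) = 48 + 6 F \left(-5 + F\right)$)
$c{\left(l,Y \right)} = \frac{Y \left(Y + l\right)}{4}$
$Z c{\left(E{\left(-3 \right)},9 \right)} + 270 = 446 \cdot \frac{1}{4} \cdot 9 \left(9 + \left(48 - -90 + 6 \left(-3\right)^{2}\right)\right) + 270 = 446 \cdot \frac{1}{4} \cdot 9 \left(9 + \left(48 + 90 + 6 \cdot 9\right)\right) + 270 = 446 \cdot \frac{1}{4} \cdot 9 \left(9 + \left(48 + 90 + 54\right)\right) + 270 = 446 \cdot \frac{1}{4} \cdot 9 \left(9 + 192\right) + 270 = 446 \cdot \frac{1}{4} \cdot 9 \cdot 201 + 270 = 446 \cdot \frac{1809}{4} + 270 = \frac{403407}{2} + 270 = \frac{403947}{2}$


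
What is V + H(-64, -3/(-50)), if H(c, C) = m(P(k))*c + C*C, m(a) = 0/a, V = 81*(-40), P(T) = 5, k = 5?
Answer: -8099991/2500 ≈ -3240.0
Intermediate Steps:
V = -3240
m(a) = 0
H(c, C) = C² (H(c, C) = 0*c + C*C = 0 + C² = C²)
V + H(-64, -3/(-50)) = -3240 + (-3/(-50))² = -3240 + (-3*(-1)/50)² = -3240 + (-1*(-3/50))² = -3240 + (3/50)² = -3240 + 9/2500 = -8099991/2500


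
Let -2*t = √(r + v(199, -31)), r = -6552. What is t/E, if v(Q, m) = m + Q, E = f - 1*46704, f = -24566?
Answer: I*√399/35635 ≈ 0.00056054*I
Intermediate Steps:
E = -71270 (E = -24566 - 1*46704 = -24566 - 46704 = -71270)
v(Q, m) = Q + m
t = -2*I*√399 (t = -√(-6552 + (199 - 31))/2 = -√(-6552 + 168)/2 = -2*I*√399 ≈ -39.95*I)
t/E = -2*I*√399/(-71270) = -2*I*√399*(-1/71270) = I*√399/35635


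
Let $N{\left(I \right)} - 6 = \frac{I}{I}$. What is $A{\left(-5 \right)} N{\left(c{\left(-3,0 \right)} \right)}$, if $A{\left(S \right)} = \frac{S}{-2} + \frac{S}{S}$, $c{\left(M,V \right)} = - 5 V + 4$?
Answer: $\frac{49}{2} \approx 24.5$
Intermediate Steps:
$c{\left(M,V \right)} = 4 - 5 V$
$N{\left(I \right)} = 7$ ($N{\left(I \right)} = 6 + \frac{I}{I} = 6 + 1 = 7$)
$A{\left(S \right)} = 1 - \frac{S}{2}$ ($A{\left(S \right)} = S \left(- \frac{1}{2}\right) + 1 = - \frac{S}{2} + 1 = 1 - \frac{S}{2}$)
$A{\left(-5 \right)} N{\left(c{\left(-3,0 \right)} \right)} = \left(1 - - \frac{5}{2}\right) 7 = \left(1 + \frac{5}{2}\right) 7 = \frac{7}{2} \cdot 7 = \frac{49}{2}$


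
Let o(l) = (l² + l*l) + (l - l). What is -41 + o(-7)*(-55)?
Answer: -5431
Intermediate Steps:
o(l) = 2*l² (o(l) = (l² + l²) + 0 = 2*l² + 0 = 2*l²)
-41 + o(-7)*(-55) = -41 + (2*(-7)²)*(-55) = -41 + (2*49)*(-55) = -41 + 98*(-55) = -41 - 5390 = -5431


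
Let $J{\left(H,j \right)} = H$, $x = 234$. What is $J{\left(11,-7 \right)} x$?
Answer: $2574$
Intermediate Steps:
$J{\left(11,-7 \right)} x = 11 \cdot 234 = 2574$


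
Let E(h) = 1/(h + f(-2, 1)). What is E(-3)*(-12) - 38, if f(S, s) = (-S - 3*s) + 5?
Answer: -50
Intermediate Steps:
f(S, s) = 5 - S - 3*s
E(h) = 1/(4 + h) (E(h) = 1/(h + (5 - 1*(-2) - 3*1)) = 1/(h + (5 + 2 - 3)) = 1/(h + 4) = 1/(4 + h))
E(-3)*(-12) - 38 = -12/(4 - 3) - 38 = -12/1 - 38 = 1*(-12) - 38 = -12 - 38 = -50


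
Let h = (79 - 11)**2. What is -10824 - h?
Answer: -15448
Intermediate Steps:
h = 4624 (h = 68**2 = 4624)
-10824 - h = -10824 - 1*4624 = -10824 - 4624 = -15448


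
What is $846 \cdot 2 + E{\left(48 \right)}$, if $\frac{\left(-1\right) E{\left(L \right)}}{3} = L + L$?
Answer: $1404$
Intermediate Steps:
$E{\left(L \right)} = - 6 L$ ($E{\left(L \right)} = - 3 \left(L + L\right) = - 3 \cdot 2 L = - 6 L$)
$846 \cdot 2 + E{\left(48 \right)} = 846 \cdot 2 - 288 = 1692 - 288 = 1404$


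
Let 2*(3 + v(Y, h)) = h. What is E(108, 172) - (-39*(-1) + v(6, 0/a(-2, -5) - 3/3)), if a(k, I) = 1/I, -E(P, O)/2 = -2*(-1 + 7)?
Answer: -23/2 ≈ -11.500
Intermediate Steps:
E(P, O) = 24 (E(P, O) = -(-4)*(-1 + 7) = -(-4)*6 = -2*(-12) = 24)
v(Y, h) = -3 + h/2
E(108, 172) - (-39*(-1) + v(6, 0/a(-2, -5) - 3/3)) = 24 - (-39*(-1) + (-3 + (0/(1/(-5)) - 3/3)/2)) = 24 - (39 + (-3 + (0/(-⅕) - 3*⅓)/2)) = 24 - (39 + (-3 + (0*(-5) - 1)/2)) = 24 - (39 + (-3 + (0 - 1)/2)) = 24 - (39 + (-3 + (½)*(-1))) = 24 - (39 + (-3 - ½)) = 24 - (39 - 7/2) = 24 - 1*71/2 = 24 - 71/2 = -23/2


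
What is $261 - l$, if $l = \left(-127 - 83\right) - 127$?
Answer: $598$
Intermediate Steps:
$l = -337$ ($l = -210 - 127 = -337$)
$261 - l = 261 - -337 = 261 + 337 = 598$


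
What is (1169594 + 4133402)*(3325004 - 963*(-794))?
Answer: 21687270319496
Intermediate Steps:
(1169594 + 4133402)*(3325004 - 963*(-794)) = 5302996*(3325004 + 764622) = 5302996*4089626 = 21687270319496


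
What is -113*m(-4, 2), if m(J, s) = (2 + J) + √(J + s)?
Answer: 226 - 113*I*√2 ≈ 226.0 - 159.81*I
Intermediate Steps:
m(J, s) = 2 + J + √(J + s)
-113*m(-4, 2) = -113*(2 - 4 + √(-4 + 2)) = -113*(2 - 4 + √(-2)) = -113*(2 - 4 + I*√2) = -113*(-2 + I*√2) = 226 - 113*I*√2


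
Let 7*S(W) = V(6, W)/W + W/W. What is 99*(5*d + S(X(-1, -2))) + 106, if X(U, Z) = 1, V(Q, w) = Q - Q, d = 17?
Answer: 59746/7 ≈ 8535.1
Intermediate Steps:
V(Q, w) = 0
S(W) = ⅐ (S(W) = (0/W + W/W)/7 = (0 + 1)/7 = (⅐)*1 = ⅐)
99*(5*d + S(X(-1, -2))) + 106 = 99*(5*17 + ⅐) + 106 = 99*(85 + ⅐) + 106 = 99*(596/7) + 106 = 59004/7 + 106 = 59746/7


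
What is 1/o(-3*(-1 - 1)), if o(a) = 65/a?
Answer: 6/65 ≈ 0.092308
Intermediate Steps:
1/o(-3*(-1 - 1)) = 1/(65/((-3*(-1 - 1)))) = 1/(65/((-3*(-2)))) = 1/(65/6) = 6/65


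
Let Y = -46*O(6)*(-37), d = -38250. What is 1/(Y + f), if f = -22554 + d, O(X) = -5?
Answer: -1/69314 ≈ -1.4427e-5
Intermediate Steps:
f = -60804 (f = -22554 - 38250 = -60804)
Y = -8510 (Y = -46*(-5)*(-37) = 230*(-37) = -8510)
1/(Y + f) = 1/(-8510 - 60804) = 1/(-69314) = -1/69314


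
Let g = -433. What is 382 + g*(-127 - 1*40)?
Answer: 72693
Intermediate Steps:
382 + g*(-127 - 1*40) = 382 - 433*(-127 - 1*40) = 382 - 433*(-127 - 40) = 382 - 433*(-167) = 382 + 72311 = 72693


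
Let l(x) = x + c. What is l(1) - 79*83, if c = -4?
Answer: -6560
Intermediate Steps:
l(x) = -4 + x (l(x) = x - 4 = -4 + x)
l(1) - 79*83 = (-4 + 1) - 79*83 = -3 - 6557 = -6560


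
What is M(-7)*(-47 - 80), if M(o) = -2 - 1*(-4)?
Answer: -254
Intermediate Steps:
M(o) = 2 (M(o) = -2 + 4 = 2)
M(-7)*(-47 - 80) = 2*(-47 - 80) = 2*(-127) = -254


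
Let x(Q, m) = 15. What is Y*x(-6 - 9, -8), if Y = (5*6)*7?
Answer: 3150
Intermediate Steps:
Y = 210 (Y = 30*7 = 210)
Y*x(-6 - 9, -8) = 210*15 = 3150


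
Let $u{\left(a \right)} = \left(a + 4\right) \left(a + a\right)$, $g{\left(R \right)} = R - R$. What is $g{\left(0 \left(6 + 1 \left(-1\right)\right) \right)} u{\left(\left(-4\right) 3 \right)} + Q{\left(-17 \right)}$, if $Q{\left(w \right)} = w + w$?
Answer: $-34$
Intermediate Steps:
$g{\left(R \right)} = 0$
$Q{\left(w \right)} = 2 w$
$u{\left(a \right)} = 2 a \left(4 + a\right)$ ($u{\left(a \right)} = \left(4 + a\right) 2 a = 2 a \left(4 + a\right)$)
$g{\left(0 \left(6 + 1 \left(-1\right)\right) \right)} u{\left(\left(-4\right) 3 \right)} + Q{\left(-17 \right)} = 0 \cdot 2 \left(\left(-4\right) 3\right) \left(4 - 12\right) + 2 \left(-17\right) = 0 \cdot 2 \left(-12\right) \left(4 - 12\right) - 34 = 0 \cdot 2 \left(-12\right) \left(-8\right) - 34 = 0 \cdot 192 - 34 = 0 - 34 = -34$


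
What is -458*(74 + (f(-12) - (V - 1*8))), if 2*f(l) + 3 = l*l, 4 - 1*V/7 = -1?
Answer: -53815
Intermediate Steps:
V = 35 (V = 28 - 7*(-1) = 28 + 7 = 35)
f(l) = -3/2 + l²/2 (f(l) = -3/2 + (l*l)/2 = -3/2 + l²/2)
-458*(74 + (f(-12) - (V - 1*8))) = -458*(74 + ((-3/2 + (½)*(-12)²) - (35 - 1*8))) = -458*(74 + ((-3/2 + (½)*144) - (35 - 8))) = -458*(74 + ((-3/2 + 72) - 1*27)) = -458*(74 + (141/2 - 27)) = -458*(74 + 87/2) = -458*235/2 = -53815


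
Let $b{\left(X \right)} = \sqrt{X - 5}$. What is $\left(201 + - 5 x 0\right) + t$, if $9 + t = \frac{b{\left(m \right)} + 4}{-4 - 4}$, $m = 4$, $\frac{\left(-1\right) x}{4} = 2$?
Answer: $\frac{383}{2} - \frac{i}{8} \approx 191.5 - 0.125 i$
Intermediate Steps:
$x = -8$ ($x = \left(-4\right) 2 = -8$)
$b{\left(X \right)} = \sqrt{-5 + X}$
$t = - \frac{19}{2} - \frac{i}{8}$ ($t = -9 + \frac{\sqrt{-5 + 4} + 4}{-4 - 4} = -9 + \frac{\sqrt{-1} + 4}{-8} = -9 + \left(i + 4\right) \left(- \frac{1}{8}\right) = -9 + \left(4 + i\right) \left(- \frac{1}{8}\right) = -9 - \left(\frac{1}{2} + \frac{i}{8}\right) = - \frac{19}{2} - \frac{i}{8} \approx -9.5 - 0.125 i$)
$\left(201 + - 5 x 0\right) + t = \left(201 + \left(-5\right) \left(-8\right) 0\right) - \left(\frac{19}{2} + \frac{i}{8}\right) = \left(201 + 40 \cdot 0\right) - \left(\frac{19}{2} + \frac{i}{8}\right) = \left(201 + 0\right) - \left(\frac{19}{2} + \frac{i}{8}\right) = 201 - \left(\frac{19}{2} + \frac{i}{8}\right) = \frac{383}{2} - \frac{i}{8}$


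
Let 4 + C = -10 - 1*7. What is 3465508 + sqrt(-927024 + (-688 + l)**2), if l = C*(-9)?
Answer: 3465508 + I*sqrt(678023) ≈ 3.4655e+6 + 823.42*I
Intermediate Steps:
C = -21 (C = -4 + (-10 - 1*7) = -4 + (-10 - 7) = -4 - 17 = -21)
l = 189 (l = -21*(-9) = 189)
3465508 + sqrt(-927024 + (-688 + l)**2) = 3465508 + sqrt(-927024 + (-688 + 189)**2) = 3465508 + sqrt(-927024 + (-499)**2) = 3465508 + sqrt(-927024 + 249001) = 3465508 + sqrt(-678023) = 3465508 + I*sqrt(678023)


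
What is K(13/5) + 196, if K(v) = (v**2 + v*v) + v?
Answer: 5303/25 ≈ 212.12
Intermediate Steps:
K(v) = v + 2*v**2 (K(v) = (v**2 + v**2) + v = 2*v**2 + v = v + 2*v**2)
K(13/5) + 196 = (13/5)*(1 + 2*(13/5)) + 196 = (13*(1/5))*(1 + 2*(13*(1/5))) + 196 = 13*(1 + 2*(13/5))/5 + 196 = 13*(1 + 26/5)/5 + 196 = (13/5)*(31/5) + 196 = 403/25 + 196 = 5303/25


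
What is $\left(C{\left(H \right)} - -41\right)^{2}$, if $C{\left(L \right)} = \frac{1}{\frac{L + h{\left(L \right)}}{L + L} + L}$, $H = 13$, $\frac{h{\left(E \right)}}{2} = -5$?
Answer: $\frac{196196049}{116281} \approx 1687.3$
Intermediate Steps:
$h{\left(E \right)} = -10$ ($h{\left(E \right)} = 2 \left(-5\right) = -10$)
$C{\left(L \right)} = \frac{1}{L + \frac{-10 + L}{2 L}}$ ($C{\left(L \right)} = \frac{1}{\frac{L - 10}{L + L} + L} = \frac{1}{\frac{-10 + L}{2 L} + L} = \frac{1}{L + \frac{-10 + L}{2 L}}$)
$\left(C{\left(H \right)} - -41\right)^{2} = \left(2 \cdot 13 \frac{1}{-10 + 13 + 2 \cdot 13^{2}} - -41\right)^{2} = \left(2 \cdot 13 \frac{1}{-10 + 13 + 2 \cdot 169} + \left(-151 + 192\right)\right)^{2} = \left(2 \cdot 13 \frac{1}{-10 + 13 + 338} + 41\right)^{2} = \left(2 \cdot 13 \cdot \frac{1}{341} + 41\right)^{2} = \left(\frac{26}{341} + 41\right)^{2} = \left(\frac{14007}{341}\right)^{2} = \frac{196196049}{116281}$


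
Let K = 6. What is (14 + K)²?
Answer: 400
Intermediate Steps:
(14 + K)² = (14 + 6)² = 20² = 400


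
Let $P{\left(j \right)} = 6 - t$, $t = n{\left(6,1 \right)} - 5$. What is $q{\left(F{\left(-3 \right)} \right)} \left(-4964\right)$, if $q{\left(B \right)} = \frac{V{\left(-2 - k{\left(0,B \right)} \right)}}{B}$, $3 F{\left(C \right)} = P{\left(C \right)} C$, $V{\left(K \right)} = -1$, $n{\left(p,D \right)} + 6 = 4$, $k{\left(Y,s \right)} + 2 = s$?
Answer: $- \frac{4964}{13} \approx -381.85$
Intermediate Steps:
$k{\left(Y,s \right)} = -2 + s$
$n{\left(p,D \right)} = -2$ ($n{\left(p,D \right)} = -6 + 4 = -2$)
$t = -7$ ($t = -2 - 5 = -7$)
$P{\left(j \right)} = 13$ ($P{\left(j \right)} = 6 - -7 = 6 + 7 = 13$)
$F{\left(C \right)} = \frac{13 C}{3}$
$q{\left(B \right)} = - \frac{1}{B}$
$q{\left(F{\left(-3 \right)} \right)} \left(-4964\right) = - \frac{1}{\frac{13}{3} \left(-3\right)} \left(-4964\right) = - \frac{1}{-13} \left(-4964\right) = \left(-1\right) \left(- \frac{1}{13}\right) \left(-4964\right) = \frac{1}{13} \left(-4964\right) = - \frac{4964}{13}$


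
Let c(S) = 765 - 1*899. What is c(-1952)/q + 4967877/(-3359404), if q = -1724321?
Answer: -8565764476381/5792690864684 ≈ -1.4787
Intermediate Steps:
c(S) = -134 (c(S) = 765 - 899 = -134)
c(-1952)/q + 4967877/(-3359404) = -134/(-1724321) + 4967877/(-3359404) = -134*(-1/1724321) + 4967877*(-1/3359404) = 134/1724321 - 4967877/3359404 = -8565764476381/5792690864684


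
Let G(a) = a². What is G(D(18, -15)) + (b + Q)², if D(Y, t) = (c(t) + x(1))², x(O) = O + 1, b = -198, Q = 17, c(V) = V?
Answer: 61322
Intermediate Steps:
x(O) = 1 + O
D(Y, t) = (2 + t)² (D(Y, t) = (t + (1 + 1))² = (t + 2)² = (2 + t)²)
G(D(18, -15)) + (b + Q)² = ((2 - 15)²)² + (-198 + 17)² = ((-13)²)² + (-181)² = 169² + 32761 = 28561 + 32761 = 61322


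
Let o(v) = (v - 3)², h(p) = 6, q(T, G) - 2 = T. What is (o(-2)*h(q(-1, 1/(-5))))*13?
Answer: 1950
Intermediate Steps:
q(T, G) = 2 + T
o(v) = (-3 + v)²
(o(-2)*h(q(-1, 1/(-5))))*13 = ((-3 - 2)²*6)*13 = ((-5)²*6)*13 = (25*6)*13 = 150*13 = 1950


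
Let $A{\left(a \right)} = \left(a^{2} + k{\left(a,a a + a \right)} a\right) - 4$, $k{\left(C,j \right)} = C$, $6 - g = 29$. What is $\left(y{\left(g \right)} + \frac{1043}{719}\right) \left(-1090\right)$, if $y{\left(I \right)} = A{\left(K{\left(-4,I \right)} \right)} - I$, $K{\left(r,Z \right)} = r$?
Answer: $- \frac{41106080}{719} \approx -57171.0$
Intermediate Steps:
$g = -23$ ($g = 6 - 29 = -23$)
$A{\left(a \right)} = -4 + 2 a^{2}$ ($A{\left(a \right)} = \left(a^{2} + a a\right) - 4 = \left(a^{2} + a^{2}\right) - 4 = 2 a^{2} - 4 = -4 + 2 a^{2}$)
$y{\left(I \right)} = 28 - I$ ($y{\left(I \right)} = \left(-4 + 2 \left(-4\right)^{2}\right) - I = \left(-4 + 2 \cdot 16\right) - I = \left(-4 + 32\right) - I = 28 - I$)
$\left(y{\left(g \right)} + \frac{1043}{719}\right) \left(-1090\right) = \left(\left(28 - -23\right) + \frac{1043}{719}\right) \left(-1090\right) = \left(\left(28 + 23\right) + 1043 \cdot \frac{1}{719}\right) \left(-1090\right) = \left(51 + \frac{1043}{719}\right) \left(-1090\right) = \frac{37712}{719} \left(-1090\right) = - \frac{41106080}{719}$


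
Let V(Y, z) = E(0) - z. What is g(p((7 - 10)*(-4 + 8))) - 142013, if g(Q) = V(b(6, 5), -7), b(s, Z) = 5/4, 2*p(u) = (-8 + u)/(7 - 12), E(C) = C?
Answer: -142006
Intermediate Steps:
p(u) = 4/5 - u/10 (p(u) = ((-8 + u)/(7 - 12))/2 = ((-8 + u)/(-5))/2 = ((-8 + u)*(-1/5))/2 = (8/5 - u/5)/2 = 4/5 - u/10)
b(s, Z) = 5/4 (b(s, Z) = 5*(1/4) = 5/4)
V(Y, z) = -z (V(Y, z) = 0 - z = -z)
g(Q) = 7 (g(Q) = -1*(-7) = 7)
g(p((7 - 10)*(-4 + 8))) - 142013 = 7 - 142013 = -142006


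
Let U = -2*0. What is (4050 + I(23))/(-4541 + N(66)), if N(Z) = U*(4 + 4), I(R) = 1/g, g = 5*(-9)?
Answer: -182249/204345 ≈ -0.89187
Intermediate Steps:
g = -45
U = 0
I(R) = -1/45 (I(R) = 1/(-45) = -1/45)
N(Z) = 0 (N(Z) = 0*(4 + 4) = 0*8 = 0)
(4050 + I(23))/(-4541 + N(66)) = (4050 - 1/45)/(-4541 + 0) = (182249/45)/(-4541) = (182249/45)*(-1/4541) = -182249/204345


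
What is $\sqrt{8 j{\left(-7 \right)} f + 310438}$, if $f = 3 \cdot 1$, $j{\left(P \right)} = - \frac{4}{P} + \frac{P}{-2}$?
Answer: $\frac{25 \sqrt{24346}}{7} \approx 557.26$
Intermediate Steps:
$j{\left(P \right)} = - \frac{4}{P} - \frac{P}{2}$ ($j{\left(P \right)} = - \frac{4}{P} + P \left(- \frac{1}{2}\right) = - \frac{4}{P} - \frac{P}{2}$)
$f = 3$
$\sqrt{8 j{\left(-7 \right)} f + 310438} = \sqrt{8 \left(- \frac{4}{-7} - - \frac{7}{2}\right) 3 + 310438} = \sqrt{8 \left(\left(-4\right) \left(- \frac{1}{7}\right) + \frac{7}{2}\right) 3 + 310438} = \sqrt{8 \left(\frac{4}{7} + \frac{7}{2}\right) 3 + 310438} = \sqrt{8 \cdot \frac{57}{14} \cdot 3 + 310438} = \sqrt{\frac{228}{7} \cdot 3 + 310438} = \sqrt{\frac{684}{7} + 310438} = \sqrt{\frac{2173750}{7}} = \frac{25 \sqrt{24346}}{7}$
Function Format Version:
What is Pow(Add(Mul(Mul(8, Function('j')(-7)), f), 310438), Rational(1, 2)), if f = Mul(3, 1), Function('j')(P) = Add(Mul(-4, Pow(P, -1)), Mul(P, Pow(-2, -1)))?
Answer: Mul(Rational(25, 7), Pow(24346, Rational(1, 2))) ≈ 557.26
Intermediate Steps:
Function('j')(P) = Add(Mul(-4, Pow(P, -1)), Mul(Rational(-1, 2), P)) (Function('j')(P) = Add(Mul(-4, Pow(P, -1)), Mul(P, Rational(-1, 2))) = Add(Mul(-4, Pow(P, -1)), Mul(Rational(-1, 2), P)))
f = 3
Pow(Add(Mul(Mul(8, Function('j')(-7)), f), 310438), Rational(1, 2)) = Pow(Add(Mul(Mul(8, Add(Mul(-4, Pow(-7, -1)), Mul(Rational(-1, 2), -7))), 3), 310438), Rational(1, 2)) = Pow(Add(Mul(Mul(8, Add(Mul(-4, Rational(-1, 7)), Rational(7, 2))), 3), 310438), Rational(1, 2)) = Pow(Add(Mul(Mul(8, Add(Rational(4, 7), Rational(7, 2))), 3), 310438), Rational(1, 2)) = Pow(Add(Mul(Mul(8, Rational(57, 14)), 3), 310438), Rational(1, 2)) = Pow(Add(Mul(Rational(228, 7), 3), 310438), Rational(1, 2)) = Pow(Add(Rational(684, 7), 310438), Rational(1, 2)) = Pow(Rational(2173750, 7), Rational(1, 2)) = Mul(Rational(25, 7), Pow(24346, Rational(1, 2)))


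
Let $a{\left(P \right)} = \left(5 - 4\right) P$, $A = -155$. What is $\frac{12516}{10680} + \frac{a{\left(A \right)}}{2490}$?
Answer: $\frac{122956}{110805} \approx 1.1097$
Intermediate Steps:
$a{\left(P \right)} = P$ ($a{\left(P \right)} = 1 P = P$)
$\frac{12516}{10680} + \frac{a{\left(A \right)}}{2490} = \frac{12516}{10680} - \frac{155}{2490} = 12516 \cdot \frac{1}{10680} - \frac{31}{498} = \frac{1043}{890} - \frac{31}{498} = \frac{122956}{110805}$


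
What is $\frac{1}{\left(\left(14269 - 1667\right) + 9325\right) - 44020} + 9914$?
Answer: $\frac{219030001}{22093} \approx 9914.0$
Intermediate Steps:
$\frac{1}{\left(\left(14269 - 1667\right) + 9325\right) - 44020} + 9914 = \frac{1}{\left(12602 + 9325\right) - 44020} + 9914 = \frac{1}{21927 - 44020} + 9914 = \frac{1}{-22093} + 9914 = - \frac{1}{22093} + 9914 = \frac{219030001}{22093}$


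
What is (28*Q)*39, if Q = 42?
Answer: 45864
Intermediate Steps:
(28*Q)*39 = (28*42)*39 = 1176*39 = 45864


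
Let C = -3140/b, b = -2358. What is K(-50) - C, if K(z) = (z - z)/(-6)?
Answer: -1570/1179 ≈ -1.3316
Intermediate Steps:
C = 1570/1179 (C = -3140/(-2358) = -3140*(-1/2358) = 1570/1179 ≈ 1.3316)
K(z) = 0 (K(z) = 0*(-⅙) = 0)
K(-50) - C = 0 - 1*1570/1179 = 0 - 1570/1179 = -1570/1179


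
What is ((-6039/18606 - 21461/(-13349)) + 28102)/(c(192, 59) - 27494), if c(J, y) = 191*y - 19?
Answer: -332383543483/192121264216 ≈ -1.7301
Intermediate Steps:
c(J, y) = -19 + 191*y
((-6039/18606 - 21461/(-13349)) + 28102)/(c(192, 59) - 27494) = ((-6039/18606 - 21461/(-13349)) + 28102)/((-19 + 191*59) - 27494) = ((-6039*1/18606 - 21461*(-1/13349)) + 28102)/((-19 + 11269) - 27494) = ((-2013/6202 + 21461/13349) + 28102)/(11250 - 27494) = (15175655/11827214 + 28102)/(-16244) = (332383543483/11827214)*(-1/16244) = -332383543483/192121264216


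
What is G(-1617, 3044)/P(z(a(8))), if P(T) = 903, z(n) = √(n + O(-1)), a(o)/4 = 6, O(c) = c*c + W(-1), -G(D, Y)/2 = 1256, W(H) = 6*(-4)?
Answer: -2512/903 ≈ -2.7818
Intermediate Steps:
W(H) = -24
G(D, Y) = -2512 (G(D, Y) = -2*1256 = -2512)
O(c) = -24 + c² (O(c) = c*c - 24 = c² - 24 = -24 + c²)
a(o) = 24 (a(o) = 4*6 = 24)
z(n) = √(-23 + n) (z(n) = √(n + (-24 + (-1)²)) = √(n + (-24 + 1)) = √(n - 23) = √(-23 + n))
G(-1617, 3044)/P(z(a(8))) = -2512/903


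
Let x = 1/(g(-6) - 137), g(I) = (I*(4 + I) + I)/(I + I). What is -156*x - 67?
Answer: -18113/275 ≈ -65.865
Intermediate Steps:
g(I) = (I + I*(4 + I))/(2*I) (g(I) = (I + I*(4 + I))/((2*I)) = (I + I*(4 + I))*(1/(2*I)) = (I + I*(4 + I))/(2*I))
x = -2/275 (x = 1/((5/2 + (½)*(-6)) - 137) = 1/((5/2 - 3) - 137) = 1/(-½ - 137) = 1/(-275/2) = -2/275 ≈ -0.0072727)
-156*x - 67 = -156*(-2/275) - 67 = 312/275 - 67 = -18113/275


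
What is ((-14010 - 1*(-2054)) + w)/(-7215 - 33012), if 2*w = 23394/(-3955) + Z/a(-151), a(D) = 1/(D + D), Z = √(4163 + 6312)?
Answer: 127487/428835 + 755*√419/40227 ≈ 0.68147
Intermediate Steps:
Z = 5*√419 (Z = √10475 = 5*√419 ≈ 102.35)
a(D) = 1/(2*D)
w = -1671/565 - 755*√419 (w = (23394/(-3955) + (5*√419)/(((½)/(-151))))/2 = (23394*(-1/3955) + (5*√419)/(((½)*(-1/151))))/2 = (-3342/565 + (5*√419)/(-1/302))/2 = (-3342/565 + (5*√419)*(-302))/2 = (-3342/565 - 1510*√419)/2 = -1671/565 - 755*√419 ≈ -15457.)
((-14010 - 1*(-2054)) + w)/(-7215 - 33012) = ((-14010 - 1*(-2054)) + (-1671/565 - 755*√419))/(-7215 - 33012) = ((-14010 + 2054) + (-1671/565 - 755*√419))/(-40227) = (-11956 + (-1671/565 - 755*√419))*(-1/40227) = (-6756811/565 - 755*√419)*(-1/40227) = 127487/428835 + 755*√419/40227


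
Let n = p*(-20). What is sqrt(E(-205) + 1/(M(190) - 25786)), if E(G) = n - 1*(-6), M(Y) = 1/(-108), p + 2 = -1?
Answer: sqrt(511869744225174)/2784889 ≈ 8.1240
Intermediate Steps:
p = -3 (p = -2 - 1 = -3)
M(Y) = -1/108
n = 60 (n = -3*(-20) = 60)
E(G) = 66 (E(G) = 60 - 1*(-6) = 60 + 6 = 66)
sqrt(E(-205) + 1/(M(190) - 25786)) = sqrt(66 + 1/(-1/108 - 25786)) = sqrt(66 + 1/(-2784889/108)) = sqrt(66 - 108/2784889) = sqrt(183802566/2784889) = sqrt(511869744225174)/2784889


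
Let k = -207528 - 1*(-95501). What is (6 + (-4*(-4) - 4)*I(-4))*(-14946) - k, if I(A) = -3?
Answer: 560407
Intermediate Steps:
k = -112027 (k = -207528 + 95501 = -112027)
(6 + (-4*(-4) - 4)*I(-4))*(-14946) - k = (6 + (-4*(-4) - 4)*(-3))*(-14946) - 1*(-112027) = (6 + (16 - 4)*(-3))*(-14946) + 112027 = (6 + 12*(-3))*(-14946) + 112027 = (6 - 36)*(-14946) + 112027 = -30*(-14946) + 112027 = 448380 + 112027 = 560407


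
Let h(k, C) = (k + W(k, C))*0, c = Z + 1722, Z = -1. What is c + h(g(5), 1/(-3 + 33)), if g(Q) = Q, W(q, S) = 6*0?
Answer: 1721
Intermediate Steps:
W(q, S) = 0
c = 1721 (c = -1 + 1722 = 1721)
h(k, C) = 0 (h(k, C) = (k + 0)*0 = k*0 = 0)
c + h(g(5), 1/(-3 + 33)) = 1721 + 0 = 1721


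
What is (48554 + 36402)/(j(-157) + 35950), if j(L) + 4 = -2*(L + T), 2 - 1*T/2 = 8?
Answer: 21239/9071 ≈ 2.3414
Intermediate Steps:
T = -12 (T = 4 - 2*8 = 4 - 16 = -12)
j(L) = 20 - 2*L (j(L) = -4 - 2*(L - 12) = -4 - 2*(-12 + L) = -4 + (24 - 2*L) = 20 - 2*L)
(48554 + 36402)/(j(-157) + 35950) = (48554 + 36402)/((20 - 2*(-157)) + 35950) = 84956/((20 + 314) + 35950) = 84956/(334 + 35950) = 84956/36284 = 84956*(1/36284) = 21239/9071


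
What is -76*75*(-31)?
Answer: 176700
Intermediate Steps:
-76*75*(-31) = -5700*(-31) = 176700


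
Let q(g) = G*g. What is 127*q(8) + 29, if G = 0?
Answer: 29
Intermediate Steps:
q(g) = 0 (q(g) = 0*g = 0)
127*q(8) + 29 = 127*0 + 29 = 0 + 29 = 29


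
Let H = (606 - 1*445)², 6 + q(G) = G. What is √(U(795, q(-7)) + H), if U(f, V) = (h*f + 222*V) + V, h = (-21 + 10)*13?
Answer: I*√90663 ≈ 301.1*I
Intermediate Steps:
q(G) = -6 + G
h = -143 (h = -11*13 = -143)
U(f, V) = -143*f + 223*V (U(f, V) = (-143*f + 222*V) + V = -143*f + 223*V)
H = 25921 (H = (606 - 445)² = 161² = 25921)
√(U(795, q(-7)) + H) = √((-143*795 + 223*(-6 - 7)) + 25921) = √((-113685 + 223*(-13)) + 25921) = √((-113685 - 2899) + 25921) = √(-116584 + 25921) = √(-90663) = I*√90663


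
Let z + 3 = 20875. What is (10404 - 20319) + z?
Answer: 10957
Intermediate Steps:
z = 20872 (z = -3 + 20875 = 20872)
(10404 - 20319) + z = (10404 - 20319) + 20872 = -9915 + 20872 = 10957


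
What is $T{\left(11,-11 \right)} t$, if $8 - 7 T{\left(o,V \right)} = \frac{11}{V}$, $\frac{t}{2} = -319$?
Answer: $- \frac{5742}{7} \approx -820.29$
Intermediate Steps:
$t = -638$ ($t = 2 \left(-319\right) = -638$)
$T{\left(o,V \right)} = \frac{8}{7} - \frac{11}{7 V}$ ($T{\left(o,V \right)} = \frac{8}{7} - \frac{11 \frac{1}{V}}{7} = \frac{8}{7} - \frac{11}{7 V}$)
$T{\left(11,-11 \right)} t = \frac{-11 + 8 \left(-11\right)}{7 \left(-11\right)} \left(-638\right) = \frac{1}{7} \left(- \frac{1}{11}\right) \left(-11 - 88\right) \left(-638\right) = \frac{1}{7} \left(- \frac{1}{11}\right) \left(-99\right) \left(-638\right) = \frac{9}{7} \left(-638\right) = - \frac{5742}{7}$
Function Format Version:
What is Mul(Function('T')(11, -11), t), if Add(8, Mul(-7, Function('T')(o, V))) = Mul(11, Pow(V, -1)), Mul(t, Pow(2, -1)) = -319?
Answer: Rational(-5742, 7) ≈ -820.29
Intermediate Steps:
t = -638 (t = Mul(2, -319) = -638)
Function('T')(o, V) = Add(Rational(8, 7), Mul(Rational(-11, 7), Pow(V, -1))) (Function('T')(o, V) = Add(Rational(8, 7), Mul(Rational(-1, 7), Mul(11, Pow(V, -1)))) = Add(Rational(8, 7), Mul(Rational(-11, 7), Pow(V, -1))))
Mul(Function('T')(11, -11), t) = Mul(Mul(Rational(1, 7), Pow(-11, -1), Add(-11, Mul(8, -11))), -638) = Mul(Mul(Rational(1, 7), Rational(-1, 11), Add(-11, -88)), -638) = Mul(Mul(Rational(1, 7), Rational(-1, 11), -99), -638) = Mul(Rational(9, 7), -638) = Rational(-5742, 7)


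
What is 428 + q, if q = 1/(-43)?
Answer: 18403/43 ≈ 427.98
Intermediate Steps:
q = -1/43 ≈ -0.023256
428 + q = 428 - 1/43 = 18403/43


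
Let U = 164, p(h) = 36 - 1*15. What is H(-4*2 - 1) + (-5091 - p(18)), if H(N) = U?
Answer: -4948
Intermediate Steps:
p(h) = 21 (p(h) = 36 - 15 = 21)
H(N) = 164
H(-4*2 - 1) + (-5091 - p(18)) = 164 + (-5091 - 1*21) = 164 + (-5091 - 21) = 164 - 5112 = -4948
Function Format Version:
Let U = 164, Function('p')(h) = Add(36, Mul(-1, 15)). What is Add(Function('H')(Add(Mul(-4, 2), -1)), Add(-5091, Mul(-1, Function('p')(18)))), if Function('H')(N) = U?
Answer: -4948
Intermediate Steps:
Function('p')(h) = 21 (Function('p')(h) = Add(36, -15) = 21)
Function('H')(N) = 164
Add(Function('H')(Add(Mul(-4, 2), -1)), Add(-5091, Mul(-1, Function('p')(18)))) = Add(164, Add(-5091, Mul(-1, 21))) = Add(164, Add(-5091, -21)) = Add(164, -5112) = -4948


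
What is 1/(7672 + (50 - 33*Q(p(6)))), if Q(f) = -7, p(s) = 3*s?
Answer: 1/7953 ≈ 0.00012574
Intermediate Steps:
1/(7672 + (50 - 33*Q(p(6)))) = 1/(7672 + (50 - 33*(-7))) = 1/(7672 + (50 + 231)) = 1/(7672 + 281) = 1/7953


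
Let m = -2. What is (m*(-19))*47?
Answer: 1786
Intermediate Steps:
(m*(-19))*47 = -2*(-19)*47 = 38*47 = 1786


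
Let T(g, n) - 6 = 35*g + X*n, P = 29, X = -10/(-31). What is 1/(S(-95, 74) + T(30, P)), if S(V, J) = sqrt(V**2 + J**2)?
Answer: 1023806/1076781215 - 961*sqrt(14501)/1076781215 ≈ 0.00084333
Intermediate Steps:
X = 10/31 (X = -10*(-1/31) = 10/31 ≈ 0.32258)
S(V, J) = sqrt(J**2 + V**2)
T(g, n) = 6 + 35*g + 10*n/31 (T(g, n) = 6 + (35*g + 10*n/31) = 6 + 35*g + 10*n/31)
1/(S(-95, 74) + T(30, P)) = 1/(sqrt(74**2 + (-95)**2) + (6 + 35*30 + (10/31)*29)) = 1/(sqrt(5476 + 9025) + (6 + 1050 + 290/31)) = 1/(sqrt(14501) + 33026/31) = 1/(33026/31 + sqrt(14501))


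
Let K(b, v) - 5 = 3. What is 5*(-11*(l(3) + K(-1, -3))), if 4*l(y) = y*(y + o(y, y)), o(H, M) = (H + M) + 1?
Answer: -1705/2 ≈ -852.50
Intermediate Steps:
K(b, v) = 8 (K(b, v) = 5 + 3 = 8)
o(H, M) = 1 + H + M
l(y) = y*(1 + 3*y)/4 (l(y) = (y*(y + (1 + y + y)))/4 = (y*(y + (1 + 2*y)))/4 = (y*(1 + 3*y))/4 = y*(1 + 3*y)/4)
5*(-11*(l(3) + K(-1, -3))) = 5*(-11*((¼)*3*(1 + 3*3) + 8)) = 5*(-11*((¼)*3*(1 + 9) + 8)) = 5*(-11*((¼)*3*10 + 8)) = 5*(-11*(15/2 + 8)) = 5*(-11*31/2) = 5*(-341/2) = -1705/2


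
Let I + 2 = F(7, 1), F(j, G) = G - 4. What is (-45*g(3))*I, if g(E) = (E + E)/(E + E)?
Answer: 225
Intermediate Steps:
F(j, G) = -4 + G
I = -5 (I = -2 + (-4 + 1) = -2 - 3 = -5)
g(E) = 1 (g(E) = (2*E)/((2*E)) = (2*E)*(1/(2*E)) = 1)
(-45*g(3))*I = -45*1*(-5) = -45*(-5) = 225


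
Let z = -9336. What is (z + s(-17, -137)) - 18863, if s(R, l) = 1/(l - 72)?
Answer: -5893592/209 ≈ -28199.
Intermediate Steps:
s(R, l) = 1/(-72 + l)
(z + s(-17, -137)) - 18863 = (-9336 + 1/(-72 - 137)) - 18863 = (-9336 + 1/(-209)) - 18863 = (-9336 - 1/209) - 18863 = -1951225/209 - 18863 = -5893592/209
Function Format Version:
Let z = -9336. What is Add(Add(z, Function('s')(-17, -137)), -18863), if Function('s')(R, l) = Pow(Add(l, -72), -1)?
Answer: Rational(-5893592, 209) ≈ -28199.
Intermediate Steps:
Function('s')(R, l) = Pow(Add(-72, l), -1)
Add(Add(z, Function('s')(-17, -137)), -18863) = Add(Add(-9336, Pow(Add(-72, -137), -1)), -18863) = Add(Add(-9336, Pow(-209, -1)), -18863) = Add(Add(-9336, Rational(-1, 209)), -18863) = Add(Rational(-1951225, 209), -18863) = Rational(-5893592, 209)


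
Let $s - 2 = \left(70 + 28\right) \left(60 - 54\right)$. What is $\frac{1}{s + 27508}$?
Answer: $\frac{1}{28098} \approx 3.559 \cdot 10^{-5}$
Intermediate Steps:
$s = 590$ ($s = 2 + \left(70 + 28\right) \left(60 - 54\right) = 2 + 98 \cdot 6 = 2 + 588 = 590$)
$\frac{1}{s + 27508} = \frac{1}{590 + 27508} = \frac{1}{28098}$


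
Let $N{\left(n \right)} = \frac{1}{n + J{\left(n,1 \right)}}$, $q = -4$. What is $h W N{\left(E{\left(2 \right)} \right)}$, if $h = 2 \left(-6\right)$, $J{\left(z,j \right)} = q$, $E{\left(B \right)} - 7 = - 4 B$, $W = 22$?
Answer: $\frac{264}{5} \approx 52.8$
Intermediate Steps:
$E{\left(B \right)} = 7 - 4 B$
$J{\left(z,j \right)} = -4$
$h = -12$
$N{\left(n \right)} = \frac{1}{-4 + n}$ ($N{\left(n \right)} = \frac{1}{n - 4} = \frac{1}{-4 + n}$)
$h W N{\left(E{\left(2 \right)} \right)} = \frac{\left(-12\right) 22}{-4 + \left(7 - 8\right)} = - \frac{264}{-4 + \left(7 - 8\right)} = - \frac{264}{-4 - 1} = - \frac{264}{-5} = \left(-264\right) \left(- \frac{1}{5}\right) = \frac{264}{5}$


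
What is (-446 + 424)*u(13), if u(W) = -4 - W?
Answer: 374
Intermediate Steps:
(-446 + 424)*u(13) = (-446 + 424)*(-4 - 1*13) = -22*(-4 - 13) = -22*(-17) = 374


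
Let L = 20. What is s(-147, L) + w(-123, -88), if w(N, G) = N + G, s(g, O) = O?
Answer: -191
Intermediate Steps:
w(N, G) = G + N
s(-147, L) + w(-123, -88) = 20 + (-88 - 123) = 20 - 211 = -191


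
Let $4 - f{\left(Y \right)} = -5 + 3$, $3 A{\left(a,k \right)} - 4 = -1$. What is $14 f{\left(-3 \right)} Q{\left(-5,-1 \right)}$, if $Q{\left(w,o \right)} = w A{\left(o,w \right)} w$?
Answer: $2100$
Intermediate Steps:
$A{\left(a,k \right)} = 1$ ($A{\left(a,k \right)} = \frac{4}{3} + \frac{1}{3} \left(-1\right) = \frac{4}{3} - \frac{1}{3} = 1$)
$f{\left(Y \right)} = 6$ ($f{\left(Y \right)} = 4 - \left(-5 + 3\right) = 4 - -2 = 4 + 2 = 6$)
$Q{\left(w,o \right)} = w^{2}$ ($Q{\left(w,o \right)} = w 1 w = w w = w^{2}$)
$14 f{\left(-3 \right)} Q{\left(-5,-1 \right)} = 14 \cdot 6 \left(-5\right)^{2} = 84 \cdot 25 = 2100$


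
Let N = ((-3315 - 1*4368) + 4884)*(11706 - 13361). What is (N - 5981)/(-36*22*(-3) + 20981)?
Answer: 4626364/23357 ≈ 198.07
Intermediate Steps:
N = 4632345 (N = ((-3315 - 4368) + 4884)*(-1655) = (-7683 + 4884)*(-1655) = -2799*(-1655) = 4632345)
(N - 5981)/(-36*22*(-3) + 20981) = (4632345 - 5981)/(-36*22*(-3) + 20981) = 4626364/(-792*(-3) + 20981) = 4626364/(2376 + 20981) = 4626364/23357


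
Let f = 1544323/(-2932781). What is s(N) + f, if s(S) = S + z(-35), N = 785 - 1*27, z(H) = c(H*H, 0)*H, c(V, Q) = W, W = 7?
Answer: 1502972330/2932781 ≈ 512.47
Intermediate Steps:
c(V, Q) = 7
z(H) = 7*H
N = 758 (N = 785 - 27 = 758)
s(S) = -245 + S (s(S) = S + 7*(-35) = S - 245 = -245 + S)
f = -1544323/2932781 (f = 1544323*(-1/2932781) = -1544323/2932781 ≈ -0.52657)
s(N) + f = (-245 + 758) - 1544323/2932781 = 513 - 1544323/2932781 = 1502972330/2932781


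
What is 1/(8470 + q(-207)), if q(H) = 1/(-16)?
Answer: 16/135519 ≈ 0.00011806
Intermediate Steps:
q(H) = -1/16
1/(8470 + q(-207)) = 1/(8470 - 1/16) = 1/(135519/16) = 16/135519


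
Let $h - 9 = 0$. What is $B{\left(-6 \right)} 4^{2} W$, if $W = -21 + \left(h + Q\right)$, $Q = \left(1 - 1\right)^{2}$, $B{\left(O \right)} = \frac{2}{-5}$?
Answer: $\frac{384}{5} \approx 76.8$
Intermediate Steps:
$B{\left(O \right)} = - \frac{2}{5}$ ($B{\left(O \right)} = 2 \left(- \frac{1}{5}\right) = - \frac{2}{5}$)
$h = 9$ ($h = 9 + 0 = 9$)
$Q = 0$ ($Q = 0^{2} = 0$)
$W = -12$ ($W = -21 + \left(9 + 0\right) = -21 + 9 = -12$)
$B{\left(-6 \right)} 4^{2} W = - \frac{2 \cdot 4^{2}}{5} \left(-12\right) = \left(- \frac{2}{5}\right) 16 \left(-12\right) = \left(- \frac{32}{5}\right) \left(-12\right) = \frac{384}{5}$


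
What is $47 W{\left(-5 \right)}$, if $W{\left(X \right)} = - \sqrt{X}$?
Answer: $- 47 i \sqrt{5} \approx - 105.1 i$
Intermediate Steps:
$47 W{\left(-5 \right)} = 47 \left(- \sqrt{-5}\right) = 47 \left(- i \sqrt{5}\right) = - 47 i \sqrt{5}$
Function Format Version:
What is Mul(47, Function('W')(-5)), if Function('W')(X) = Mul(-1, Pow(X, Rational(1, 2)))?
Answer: Mul(-47, I, Pow(5, Rational(1, 2))) ≈ Mul(-105.10, I)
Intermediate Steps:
Mul(47, Function('W')(-5)) = Mul(47, Mul(-1, Pow(-5, Rational(1, 2)))) = Mul(47, Mul(-1, Mul(I, Pow(5, Rational(1, 2))))) = Mul(47, Mul(-1, I, Pow(5, Rational(1, 2)))) = Mul(-47, I, Pow(5, Rational(1, 2)))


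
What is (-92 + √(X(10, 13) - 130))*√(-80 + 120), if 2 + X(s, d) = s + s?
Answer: 8*√10*(-23 + I*√7) ≈ -581.86 + 66.933*I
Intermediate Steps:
X(s, d) = -2 + 2*s (X(s, d) = -2 + (s + s) = -2 + 2*s)
(-92 + √(X(10, 13) - 130))*√(-80 + 120) = (-92 + √((-2 + 2*10) - 130))*√(-80 + 120) = (-92 + √((-2 + 20) - 130))*√40 = (-92 + √(18 - 130))*(2*√10) = (-92 + √(-112))*(2*√10) = (-92 + 4*I*√7)*(2*√10) = 2*√10*(-92 + 4*I*√7)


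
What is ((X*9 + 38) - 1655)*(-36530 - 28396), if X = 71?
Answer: 63497628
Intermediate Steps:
((X*9 + 38) - 1655)*(-36530 - 28396) = ((71*9 + 38) - 1655)*(-36530 - 28396) = ((639 + 38) - 1655)*(-64926) = (677 - 1655)*(-64926) = -978*(-64926) = 63497628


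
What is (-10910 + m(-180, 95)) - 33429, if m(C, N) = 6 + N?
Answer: -44238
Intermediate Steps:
(-10910 + m(-180, 95)) - 33429 = (-10910 + (6 + 95)) - 33429 = (-10910 + 101) - 33429 = -10809 - 33429 = -44238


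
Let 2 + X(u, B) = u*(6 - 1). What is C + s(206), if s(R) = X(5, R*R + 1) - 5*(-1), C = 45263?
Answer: 45291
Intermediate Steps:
X(u, B) = -2 + 5*u (X(u, B) = -2 + u*(6 - 1) = -2 + u*5 = -2 + 5*u)
s(R) = 28 (s(R) = (-2 + 5*5) - 5*(-1) = (-2 + 25) + 5 = 23 + 5 = 28)
C + s(206) = 45263 + 28 = 45291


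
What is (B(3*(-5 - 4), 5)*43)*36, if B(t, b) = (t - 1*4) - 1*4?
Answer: -54180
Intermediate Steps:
B(t, b) = -8 + t (B(t, b) = (t - 4) - 4 = (-4 + t) - 4 = -8 + t)
(B(3*(-5 - 4), 5)*43)*36 = ((-8 + 3*(-5 - 4))*43)*36 = ((-8 + 3*(-9))*43)*36 = ((-8 - 27)*43)*36 = -35*43*36 = -1505*36 = -54180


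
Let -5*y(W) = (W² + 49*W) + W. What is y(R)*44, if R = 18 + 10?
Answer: -96096/5 ≈ -19219.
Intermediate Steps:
R = 28
y(W) = -10*W - W²/5 (y(W) = -((W² + 49*W) + W)/5 = -(W² + 50*W)/5 = -10*W - W²/5)
y(R)*44 = -⅕*28*(50 + 28)*44 = -⅕*28*78*44 = -2184/5*44 = -96096/5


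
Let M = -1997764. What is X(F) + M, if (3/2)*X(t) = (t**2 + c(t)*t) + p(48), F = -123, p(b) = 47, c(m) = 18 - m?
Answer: -5997626/3 ≈ -1.9992e+6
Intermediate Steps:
X(t) = 94/3 + 2*t**2/3 + 2*t*(18 - t)/3 (X(t) = 2*((t**2 + (18 - t)*t) + 47)/3 = 2*((t**2 + t*(18 - t)) + 47)/3 = 2*(47 + t**2 + t*(18 - t))/3 = 94/3 + 2*t**2/3 + 2*t*(18 - t)/3)
X(F) + M = (94/3 + 12*(-123)) - 1997764 = (94/3 - 1476) - 1997764 = -4334/3 - 1997764 = -5997626/3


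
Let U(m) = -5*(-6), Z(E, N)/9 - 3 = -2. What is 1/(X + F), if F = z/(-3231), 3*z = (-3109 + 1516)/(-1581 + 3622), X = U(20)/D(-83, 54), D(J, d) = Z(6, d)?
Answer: 2198157/7327367 ≈ 0.29999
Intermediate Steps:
Z(E, N) = 9 (Z(E, N) = 27 + 9*(-2) = 27 - 18 = 9)
D(J, d) = 9
U(m) = 30
X = 10/3 (X = 30/9 = 30*(1/9) = 10/3 ≈ 3.3333)
z = -531/2041 (z = ((-3109 + 1516)/(-1581 + 3622))/3 = (-1593/2041)/3 = (-1593*1/2041)/3 = (1/3)*(-1593/2041) = -531/2041 ≈ -0.26017)
F = 59/732719 (F = -531/2041/(-3231) = -531/2041*(-1/3231) = 59/732719 ≈ 8.0522e-5)
1/(X + F) = 1/(10/3 + 59/732719) = 1/(7327367/2198157) = 2198157/7327367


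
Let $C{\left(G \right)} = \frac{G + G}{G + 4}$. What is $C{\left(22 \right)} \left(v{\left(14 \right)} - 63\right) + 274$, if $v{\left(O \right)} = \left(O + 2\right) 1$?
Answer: $\frac{2528}{13} \approx 194.46$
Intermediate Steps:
$v{\left(O \right)} = 2 + O$ ($v{\left(O \right)} = \left(2 + O\right) 1 = 2 + O$)
$C{\left(G \right)} = \frac{2 G}{4 + G}$
$C{\left(22 \right)} \left(v{\left(14 \right)} - 63\right) + 274 = 2 \cdot 22 \frac{1}{4 + 22} \left(\left(2 + 14\right) - 63\right) + 274 = 2 \cdot 22 \cdot \frac{1}{26} \left(16 - 63\right) + 274 = 2 \cdot 22 \cdot \frac{1}{26} \left(-47\right) + 274 = \frac{22}{13} \left(-47\right) + 274 = - \frac{1034}{13} + 274 = \frac{2528}{13}$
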